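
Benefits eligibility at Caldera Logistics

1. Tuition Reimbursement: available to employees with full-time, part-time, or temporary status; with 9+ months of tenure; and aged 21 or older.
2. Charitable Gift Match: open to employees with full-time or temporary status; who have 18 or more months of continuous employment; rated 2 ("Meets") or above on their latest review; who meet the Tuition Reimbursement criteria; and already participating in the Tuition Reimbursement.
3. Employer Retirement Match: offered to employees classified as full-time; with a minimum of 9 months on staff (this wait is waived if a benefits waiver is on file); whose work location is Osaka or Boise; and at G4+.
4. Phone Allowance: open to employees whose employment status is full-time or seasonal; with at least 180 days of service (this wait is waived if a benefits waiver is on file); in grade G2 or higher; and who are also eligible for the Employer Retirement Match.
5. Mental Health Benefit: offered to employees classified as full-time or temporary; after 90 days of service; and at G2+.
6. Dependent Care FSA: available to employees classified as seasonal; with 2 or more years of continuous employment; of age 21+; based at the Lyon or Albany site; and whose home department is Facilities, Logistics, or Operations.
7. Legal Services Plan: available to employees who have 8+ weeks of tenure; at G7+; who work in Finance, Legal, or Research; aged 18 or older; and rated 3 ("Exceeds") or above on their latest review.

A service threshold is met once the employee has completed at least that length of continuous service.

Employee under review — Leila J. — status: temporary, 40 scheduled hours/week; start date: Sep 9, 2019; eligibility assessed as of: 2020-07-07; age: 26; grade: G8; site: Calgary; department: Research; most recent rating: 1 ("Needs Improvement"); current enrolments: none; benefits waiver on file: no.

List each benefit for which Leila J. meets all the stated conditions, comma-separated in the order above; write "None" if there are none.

Service from Sep 9, 2019 to 2020-07-07: 302 days.
Tuition Reimbursement — status temporary ✓; service 302 days ≥ 9 months (≈270 days) ✓; age 26 ≥ 21 ✓ → eligible.
Charitable Gift Match — status temporary ✓; service 302 days < 18 months (≈540 days) ✗ → not eligible.
Employer Retirement Match — status temporary ✗ (requires full-time) → not eligible.
Phone Allowance — status temporary ✗ (requires full-time or seasonal) → not eligible.
Mental Health Benefit — status temporary ✓; service 302 days ≥ 90 days ✓; grade G8 ≥ G2 ✓ → eligible.
Dependent Care FSA — status temporary ✗ (requires seasonal) → not eligible.
Legal Services Plan — service 302 days ≥ 8 weeks (≈56 days) ✓; grade G8 ≥ G7 ✓; dept Research ✓; age 26 ≥ 18 ✓; rating 1 < 3 ✗ → not eligible.

Tuition Reimbursement, Mental Health Benefit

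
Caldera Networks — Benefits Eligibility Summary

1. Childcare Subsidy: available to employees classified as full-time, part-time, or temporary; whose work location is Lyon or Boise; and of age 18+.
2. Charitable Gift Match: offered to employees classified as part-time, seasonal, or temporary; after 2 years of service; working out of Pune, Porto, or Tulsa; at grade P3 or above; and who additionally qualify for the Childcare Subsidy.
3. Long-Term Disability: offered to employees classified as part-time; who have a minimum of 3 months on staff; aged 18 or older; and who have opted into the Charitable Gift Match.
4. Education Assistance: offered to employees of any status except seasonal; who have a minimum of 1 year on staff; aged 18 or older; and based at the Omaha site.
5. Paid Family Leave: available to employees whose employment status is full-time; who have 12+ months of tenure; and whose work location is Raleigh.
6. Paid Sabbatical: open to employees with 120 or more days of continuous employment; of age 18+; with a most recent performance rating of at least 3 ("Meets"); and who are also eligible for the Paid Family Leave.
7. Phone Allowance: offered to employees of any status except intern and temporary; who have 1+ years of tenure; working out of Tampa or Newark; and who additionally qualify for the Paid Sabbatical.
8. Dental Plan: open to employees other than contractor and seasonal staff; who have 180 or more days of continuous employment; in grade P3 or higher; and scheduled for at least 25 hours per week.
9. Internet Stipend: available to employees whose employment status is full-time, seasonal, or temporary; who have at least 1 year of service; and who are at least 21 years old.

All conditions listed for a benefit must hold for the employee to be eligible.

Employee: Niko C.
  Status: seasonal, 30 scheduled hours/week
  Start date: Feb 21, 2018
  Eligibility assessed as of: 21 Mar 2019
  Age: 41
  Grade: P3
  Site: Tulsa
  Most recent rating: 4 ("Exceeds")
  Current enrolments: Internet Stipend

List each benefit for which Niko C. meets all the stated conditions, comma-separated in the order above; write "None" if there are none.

Internet Stipend

Service from Feb 21, 2018 to 21 Mar 2019: 393 days.
Childcare Subsidy — status seasonal ✗ (requires full-time, part-time, or temporary) → not eligible.
Charitable Gift Match — status seasonal ✓; service 393 days < 2 years (≈730 days) ✗ → not eligible.
Long-Term Disability — status seasonal ✗ (requires part-time) → not eligible.
Education Assistance — status seasonal ✗ (excluded) → not eligible.
Paid Family Leave — status seasonal ✗ (requires full-time) → not eligible.
Paid Sabbatical — service 393 days ≥ 120 days ✓; age 41 ≥ 18 ✓; rating 4 ≥ 3 ✓; not eligible for Paid Family Leave ✗ → not eligible.
Phone Allowance — status seasonal ✓ (not excluded); service 393 days ≥ 1 year (≈365 days) ✓; site Tulsa ✗ (not Tampa or Newark) → not eligible.
Dental Plan — status seasonal ✗ (excluded) → not eligible.
Internet Stipend — status seasonal ✓; service 393 days ≥ 1 year (≈365 days) ✓; age 41 ≥ 21 ✓ → eligible.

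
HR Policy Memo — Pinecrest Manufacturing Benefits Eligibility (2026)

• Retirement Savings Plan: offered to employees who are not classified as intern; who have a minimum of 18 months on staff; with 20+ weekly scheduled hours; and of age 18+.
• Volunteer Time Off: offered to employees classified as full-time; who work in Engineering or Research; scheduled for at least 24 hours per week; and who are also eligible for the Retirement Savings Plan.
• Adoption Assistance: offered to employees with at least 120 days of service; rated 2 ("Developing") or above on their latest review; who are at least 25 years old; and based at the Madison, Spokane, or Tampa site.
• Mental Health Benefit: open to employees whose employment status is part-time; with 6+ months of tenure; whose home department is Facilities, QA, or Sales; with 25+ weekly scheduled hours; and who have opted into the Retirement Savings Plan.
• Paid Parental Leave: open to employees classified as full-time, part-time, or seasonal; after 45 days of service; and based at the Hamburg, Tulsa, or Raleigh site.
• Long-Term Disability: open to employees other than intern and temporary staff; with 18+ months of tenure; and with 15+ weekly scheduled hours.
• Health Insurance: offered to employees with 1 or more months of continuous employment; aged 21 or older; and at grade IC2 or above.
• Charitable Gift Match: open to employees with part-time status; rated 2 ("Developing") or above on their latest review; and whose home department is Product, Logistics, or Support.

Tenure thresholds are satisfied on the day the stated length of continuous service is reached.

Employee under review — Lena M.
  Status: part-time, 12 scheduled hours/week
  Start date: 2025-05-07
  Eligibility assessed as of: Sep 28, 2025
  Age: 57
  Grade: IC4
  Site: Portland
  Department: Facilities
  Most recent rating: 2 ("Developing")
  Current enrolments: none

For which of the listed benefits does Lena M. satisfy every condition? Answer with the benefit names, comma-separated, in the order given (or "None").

Service from 2025-05-07 to Sep 28, 2025: 144 days.
Retirement Savings Plan — status part-time ✓ (not excluded); service 144 days < 18 months (≈540 days) ✗ → not eligible.
Volunteer Time Off — status part-time ✗ (requires full-time) → not eligible.
Adoption Assistance — service 144 days ≥ 120 days ✓; rating 2 ≥ 2 ✓; age 57 ≥ 25 ✓; site Portland ✗ (not Madison, Spokane, or Tampa) → not eligible.
Mental Health Benefit — status part-time ✓; service 144 days < 6 months (≈180 days) ✗ → not eligible.
Paid Parental Leave — status part-time ✓; service 144 days ≥ 45 days ✓; site Portland ✗ (not Hamburg, Tulsa, or Raleigh) → not eligible.
Long-Term Disability — status part-time ✓ (not excluded); service 144 days < 18 months (≈540 days) ✗ → not eligible.
Health Insurance — service 144 days ≥ 1 month (≈30 days) ✓; age 57 ≥ 21 ✓; grade IC4 ≥ IC2 ✓ → eligible.
Charitable Gift Match — status part-time ✓; rating 2 ≥ 2 ✓; dept Facilities ✗ → not eligible.

Health Insurance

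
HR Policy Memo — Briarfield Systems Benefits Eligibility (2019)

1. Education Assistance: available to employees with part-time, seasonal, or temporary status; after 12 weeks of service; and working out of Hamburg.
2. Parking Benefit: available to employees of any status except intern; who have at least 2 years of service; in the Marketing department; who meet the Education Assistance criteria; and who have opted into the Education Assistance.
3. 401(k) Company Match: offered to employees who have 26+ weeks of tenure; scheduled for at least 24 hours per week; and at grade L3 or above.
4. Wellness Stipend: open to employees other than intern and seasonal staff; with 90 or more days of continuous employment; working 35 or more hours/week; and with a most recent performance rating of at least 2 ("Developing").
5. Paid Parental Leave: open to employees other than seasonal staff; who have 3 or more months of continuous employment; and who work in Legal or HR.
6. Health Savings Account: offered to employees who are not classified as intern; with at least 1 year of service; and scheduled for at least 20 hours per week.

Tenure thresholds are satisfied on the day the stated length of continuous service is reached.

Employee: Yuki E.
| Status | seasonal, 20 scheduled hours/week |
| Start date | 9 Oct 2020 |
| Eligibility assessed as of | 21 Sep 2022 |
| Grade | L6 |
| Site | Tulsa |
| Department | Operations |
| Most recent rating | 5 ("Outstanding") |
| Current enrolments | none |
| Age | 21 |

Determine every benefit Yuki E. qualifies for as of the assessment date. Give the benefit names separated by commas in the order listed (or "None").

Service from 9 Oct 2020 to 21 Sep 2022: 712 days.
Education Assistance — status seasonal ✓; service 712 days ≥ 12 weeks (≈84 days) ✓; site Tulsa ✗ (not Hamburg) → not eligible.
Parking Benefit — status seasonal ✓ (not excluded); service 712 days < 2 years (≈730 days) ✗ → not eligible.
401(k) Company Match — service 712 days ≥ 26 weeks (≈182 days) ✓; 20 hrs/wk < 24 ✗ → not eligible.
Wellness Stipend — status seasonal ✗ (excluded) → not eligible.
Paid Parental Leave — status seasonal ✗ (excluded) → not eligible.
Health Savings Account — status seasonal ✓ (not excluded); service 712 days ≥ 1 year (≈365 days) ✓; 20 hrs/wk ≥ 20 ✓ → eligible.

Health Savings Account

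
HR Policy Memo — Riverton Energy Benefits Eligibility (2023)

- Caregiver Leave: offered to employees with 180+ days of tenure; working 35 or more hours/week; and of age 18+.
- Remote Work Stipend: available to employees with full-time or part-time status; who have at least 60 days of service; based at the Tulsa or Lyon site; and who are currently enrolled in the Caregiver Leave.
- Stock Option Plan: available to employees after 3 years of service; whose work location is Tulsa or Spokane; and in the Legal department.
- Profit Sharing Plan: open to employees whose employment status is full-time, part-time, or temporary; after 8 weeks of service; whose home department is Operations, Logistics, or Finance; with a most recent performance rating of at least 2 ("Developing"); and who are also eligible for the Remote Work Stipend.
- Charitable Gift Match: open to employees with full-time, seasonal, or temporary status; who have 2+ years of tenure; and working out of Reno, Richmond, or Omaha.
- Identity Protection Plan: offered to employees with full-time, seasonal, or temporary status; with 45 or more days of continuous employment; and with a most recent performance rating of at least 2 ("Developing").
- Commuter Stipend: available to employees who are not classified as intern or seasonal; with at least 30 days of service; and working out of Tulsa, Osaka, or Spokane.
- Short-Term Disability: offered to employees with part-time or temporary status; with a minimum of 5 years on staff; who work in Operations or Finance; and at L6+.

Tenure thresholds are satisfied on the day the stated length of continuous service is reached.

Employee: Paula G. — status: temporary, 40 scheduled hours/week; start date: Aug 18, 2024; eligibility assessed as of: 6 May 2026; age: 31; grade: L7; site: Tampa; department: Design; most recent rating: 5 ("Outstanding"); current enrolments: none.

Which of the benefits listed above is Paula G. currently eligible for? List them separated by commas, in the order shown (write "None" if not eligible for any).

Caregiver Leave, Identity Protection Plan

Service from Aug 18, 2024 to 6 May 2026: 626 days.
Caregiver Leave — service 626 days ≥ 180 days ✓; 40 hrs/wk ≥ 35 ✓; age 31 ≥ 18 ✓ → eligible.
Remote Work Stipend — status temporary ✗ (requires full-time or part-time) → not eligible.
Stock Option Plan — service 626 days < 3 years (≈1095 days) ✗ → not eligible.
Profit Sharing Plan — status temporary ✓; service 626 days ≥ 8 weeks (≈56 days) ✓; dept Design ✗ → not eligible.
Charitable Gift Match — status temporary ✓; service 626 days < 2 years (≈730 days) ✗ → not eligible.
Identity Protection Plan — status temporary ✓; service 626 days ≥ 45 days ✓; rating 5 ≥ 2 ✓ → eligible.
Commuter Stipend — status temporary ✓ (not excluded); service 626 days ≥ 30 days ✓; site Tampa ✗ (not Tulsa, Osaka, or Spokane) → not eligible.
Short-Term Disability — status temporary ✓; service 626 days < 5 years (≈1825 days) ✗ → not eligible.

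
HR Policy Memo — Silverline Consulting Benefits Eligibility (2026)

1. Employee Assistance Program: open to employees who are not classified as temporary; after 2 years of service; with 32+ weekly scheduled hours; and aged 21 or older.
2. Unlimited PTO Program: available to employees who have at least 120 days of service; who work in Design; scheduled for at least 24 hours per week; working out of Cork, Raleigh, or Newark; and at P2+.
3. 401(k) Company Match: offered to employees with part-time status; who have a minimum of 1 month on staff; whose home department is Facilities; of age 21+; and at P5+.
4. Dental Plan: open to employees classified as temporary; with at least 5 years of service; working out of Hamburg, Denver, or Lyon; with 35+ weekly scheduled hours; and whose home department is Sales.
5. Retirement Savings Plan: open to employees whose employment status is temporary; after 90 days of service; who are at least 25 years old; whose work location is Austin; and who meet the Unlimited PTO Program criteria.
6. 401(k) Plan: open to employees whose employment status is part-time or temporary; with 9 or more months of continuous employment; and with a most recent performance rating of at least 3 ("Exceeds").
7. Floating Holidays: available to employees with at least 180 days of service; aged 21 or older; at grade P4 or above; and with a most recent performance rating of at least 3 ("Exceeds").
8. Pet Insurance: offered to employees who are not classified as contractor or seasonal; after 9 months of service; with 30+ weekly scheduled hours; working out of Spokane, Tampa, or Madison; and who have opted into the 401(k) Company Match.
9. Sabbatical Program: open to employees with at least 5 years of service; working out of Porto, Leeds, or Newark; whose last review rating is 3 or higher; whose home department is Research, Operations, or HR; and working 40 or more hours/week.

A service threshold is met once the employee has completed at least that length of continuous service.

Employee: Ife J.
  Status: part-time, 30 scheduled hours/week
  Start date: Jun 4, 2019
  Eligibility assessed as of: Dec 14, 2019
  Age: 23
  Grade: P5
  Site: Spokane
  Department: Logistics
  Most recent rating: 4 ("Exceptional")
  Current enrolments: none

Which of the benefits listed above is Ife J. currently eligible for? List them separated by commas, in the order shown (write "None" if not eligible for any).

Service from Jun 4, 2019 to Dec 14, 2019: 193 days.
Employee Assistance Program — status part-time ✓ (not excluded); service 193 days < 2 years (≈730 days) ✗ → not eligible.
Unlimited PTO Program — service 193 days ≥ 120 days ✓; dept Logistics ✗ → not eligible.
401(k) Company Match — status part-time ✓; service 193 days ≥ 1 month (≈30 days) ✓; dept Logistics ✗ → not eligible.
Dental Plan — status part-time ✗ (requires temporary) → not eligible.
Retirement Savings Plan — status part-time ✗ (requires temporary) → not eligible.
401(k) Plan — status part-time ✓; service 193 days < 9 months (≈270 days) ✗ → not eligible.
Floating Holidays — service 193 days ≥ 180 days ✓; age 23 ≥ 21 ✓; grade P5 ≥ P4 ✓; rating 4 ≥ 3 ✓ → eligible.
Pet Insurance — status part-time ✓ (not excluded); service 193 days < 9 months (≈270 days) ✗ → not eligible.
Sabbatical Program — service 193 days < 5 years (≈1825 days) ✗ → not eligible.

Floating Holidays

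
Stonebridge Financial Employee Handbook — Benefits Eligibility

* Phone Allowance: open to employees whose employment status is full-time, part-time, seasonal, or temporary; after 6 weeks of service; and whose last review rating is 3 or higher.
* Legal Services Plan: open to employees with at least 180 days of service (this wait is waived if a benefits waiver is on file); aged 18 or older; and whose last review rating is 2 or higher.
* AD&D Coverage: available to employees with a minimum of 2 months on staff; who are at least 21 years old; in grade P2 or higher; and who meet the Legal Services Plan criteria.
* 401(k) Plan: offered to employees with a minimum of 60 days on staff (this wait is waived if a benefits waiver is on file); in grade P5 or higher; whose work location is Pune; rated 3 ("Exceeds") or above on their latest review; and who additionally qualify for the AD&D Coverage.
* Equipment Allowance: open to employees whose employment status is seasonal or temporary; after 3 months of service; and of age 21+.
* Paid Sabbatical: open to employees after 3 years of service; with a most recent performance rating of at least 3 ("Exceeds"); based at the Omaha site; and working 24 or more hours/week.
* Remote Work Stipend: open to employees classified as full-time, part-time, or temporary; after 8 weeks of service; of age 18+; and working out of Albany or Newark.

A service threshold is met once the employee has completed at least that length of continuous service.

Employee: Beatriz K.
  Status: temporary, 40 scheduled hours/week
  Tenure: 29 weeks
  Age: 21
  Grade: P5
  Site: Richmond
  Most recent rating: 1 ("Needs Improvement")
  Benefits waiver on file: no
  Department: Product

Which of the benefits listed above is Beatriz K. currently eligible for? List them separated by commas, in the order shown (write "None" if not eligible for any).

Equipment Allowance

Phone Allowance — status temporary ✓; service 29 weeks ≥ 6 weeks ✓; rating 1 < 3 ✗ → not eligible.
Legal Services Plan — no waiver, service 29 weeks ≥ 180 days ✓; age 21 ≥ 18 ✓; rating 1 < 2 ✗ → not eligible.
AD&D Coverage — service 29 weeks ≥ 2 months (≈60 days) ✓; age 21 ≥ 21 ✓; grade P5 ≥ P2 ✓; not eligible for Legal Services Plan ✗ → not eligible.
401(k) Plan — no waiver, service 29 weeks ≥ 60 days ✓; grade P5 ≥ P5 ✓; site Richmond ✗ (not Pune) → not eligible.
Equipment Allowance — status temporary ✓; service 29 weeks ≥ 3 months (≈90 days) ✓; age 21 ≥ 21 ✓ → eligible.
Paid Sabbatical — service 29 weeks < 3 years (≈1095 days) ✗ → not eligible.
Remote Work Stipend — status temporary ✓; service 29 weeks ≥ 8 weeks ✓; age 21 ≥ 18 ✓; site Richmond ✗ (not Albany or Newark) → not eligible.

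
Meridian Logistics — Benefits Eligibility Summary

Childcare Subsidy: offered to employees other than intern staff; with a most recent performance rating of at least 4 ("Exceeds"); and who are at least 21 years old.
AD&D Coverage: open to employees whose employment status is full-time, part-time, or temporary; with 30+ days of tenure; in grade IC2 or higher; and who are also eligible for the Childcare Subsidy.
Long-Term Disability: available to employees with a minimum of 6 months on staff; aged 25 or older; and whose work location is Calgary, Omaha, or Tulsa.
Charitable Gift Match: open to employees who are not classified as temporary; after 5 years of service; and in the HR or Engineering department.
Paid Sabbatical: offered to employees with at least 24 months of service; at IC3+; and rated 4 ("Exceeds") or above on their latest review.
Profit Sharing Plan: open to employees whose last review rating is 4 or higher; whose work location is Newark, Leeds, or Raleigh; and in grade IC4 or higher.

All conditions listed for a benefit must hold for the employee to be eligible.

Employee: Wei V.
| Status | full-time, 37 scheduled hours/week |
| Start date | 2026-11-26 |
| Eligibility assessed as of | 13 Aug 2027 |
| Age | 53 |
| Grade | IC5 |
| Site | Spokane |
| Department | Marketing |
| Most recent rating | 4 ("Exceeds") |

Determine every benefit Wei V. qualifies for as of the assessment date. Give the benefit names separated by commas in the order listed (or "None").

Childcare Subsidy, AD&D Coverage

Service from 2026-11-26 to 13 Aug 2027: 260 days.
Childcare Subsidy — status full-time ✓ (not excluded); rating 4 ≥ 4 ✓; age 53 ≥ 21 ✓ → eligible.
AD&D Coverage — status full-time ✓; service 260 days ≥ 30 days ✓; grade IC5 ≥ IC2 ✓; eligible for Childcare Subsidy ✓ → eligible.
Long-Term Disability — service 260 days ≥ 6 months (≈180 days) ✓; age 53 ≥ 25 ✓; site Spokane ✗ (not Calgary, Omaha, or Tulsa) → not eligible.
Charitable Gift Match — status full-time ✓ (not excluded); service 260 days < 5 years (≈1825 days) ✗ → not eligible.
Paid Sabbatical — service 260 days < 24 months (≈720 days) ✗ → not eligible.
Profit Sharing Plan — rating 4 ≥ 4 ✓; site Spokane ✗ (not Newark, Leeds, or Raleigh) → not eligible.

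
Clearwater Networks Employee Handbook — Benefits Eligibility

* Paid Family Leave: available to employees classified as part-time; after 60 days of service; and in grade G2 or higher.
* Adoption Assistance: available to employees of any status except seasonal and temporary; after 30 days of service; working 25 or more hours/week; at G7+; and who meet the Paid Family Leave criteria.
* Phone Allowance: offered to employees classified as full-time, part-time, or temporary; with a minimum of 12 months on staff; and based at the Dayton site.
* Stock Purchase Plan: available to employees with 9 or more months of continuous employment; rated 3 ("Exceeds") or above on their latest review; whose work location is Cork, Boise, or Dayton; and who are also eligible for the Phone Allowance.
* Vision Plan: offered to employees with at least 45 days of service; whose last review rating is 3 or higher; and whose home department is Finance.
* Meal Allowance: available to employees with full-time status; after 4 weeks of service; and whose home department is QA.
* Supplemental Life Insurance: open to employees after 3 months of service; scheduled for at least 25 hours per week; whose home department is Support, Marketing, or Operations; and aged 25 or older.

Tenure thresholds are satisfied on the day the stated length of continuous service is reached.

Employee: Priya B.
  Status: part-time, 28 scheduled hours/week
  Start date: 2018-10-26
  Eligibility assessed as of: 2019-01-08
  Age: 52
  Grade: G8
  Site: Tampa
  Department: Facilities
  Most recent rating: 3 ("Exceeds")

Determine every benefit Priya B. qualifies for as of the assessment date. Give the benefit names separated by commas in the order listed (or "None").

Service from 2018-10-26 to 2019-01-08: 74 days.
Paid Family Leave — status part-time ✓; service 74 days ≥ 60 days ✓; grade G8 ≥ G2 ✓ → eligible.
Adoption Assistance — status part-time ✓ (not excluded); service 74 days ≥ 30 days ✓; 28 hrs/wk ≥ 25 ✓; grade G8 ≥ G7 ✓; eligible for Paid Family Leave ✓ → eligible.
Phone Allowance — status part-time ✓; service 74 days < 12 months (≈360 days) ✗ → not eligible.
Stock Purchase Plan — service 74 days < 9 months (≈270 days) ✗ → not eligible.
Vision Plan — service 74 days ≥ 45 days ✓; rating 3 ≥ 3 ✓; dept Facilities ✗ → not eligible.
Meal Allowance — status part-time ✗ (requires full-time) → not eligible.
Supplemental Life Insurance — service 74 days < 3 months (≈90 days) ✗ → not eligible.

Paid Family Leave, Adoption Assistance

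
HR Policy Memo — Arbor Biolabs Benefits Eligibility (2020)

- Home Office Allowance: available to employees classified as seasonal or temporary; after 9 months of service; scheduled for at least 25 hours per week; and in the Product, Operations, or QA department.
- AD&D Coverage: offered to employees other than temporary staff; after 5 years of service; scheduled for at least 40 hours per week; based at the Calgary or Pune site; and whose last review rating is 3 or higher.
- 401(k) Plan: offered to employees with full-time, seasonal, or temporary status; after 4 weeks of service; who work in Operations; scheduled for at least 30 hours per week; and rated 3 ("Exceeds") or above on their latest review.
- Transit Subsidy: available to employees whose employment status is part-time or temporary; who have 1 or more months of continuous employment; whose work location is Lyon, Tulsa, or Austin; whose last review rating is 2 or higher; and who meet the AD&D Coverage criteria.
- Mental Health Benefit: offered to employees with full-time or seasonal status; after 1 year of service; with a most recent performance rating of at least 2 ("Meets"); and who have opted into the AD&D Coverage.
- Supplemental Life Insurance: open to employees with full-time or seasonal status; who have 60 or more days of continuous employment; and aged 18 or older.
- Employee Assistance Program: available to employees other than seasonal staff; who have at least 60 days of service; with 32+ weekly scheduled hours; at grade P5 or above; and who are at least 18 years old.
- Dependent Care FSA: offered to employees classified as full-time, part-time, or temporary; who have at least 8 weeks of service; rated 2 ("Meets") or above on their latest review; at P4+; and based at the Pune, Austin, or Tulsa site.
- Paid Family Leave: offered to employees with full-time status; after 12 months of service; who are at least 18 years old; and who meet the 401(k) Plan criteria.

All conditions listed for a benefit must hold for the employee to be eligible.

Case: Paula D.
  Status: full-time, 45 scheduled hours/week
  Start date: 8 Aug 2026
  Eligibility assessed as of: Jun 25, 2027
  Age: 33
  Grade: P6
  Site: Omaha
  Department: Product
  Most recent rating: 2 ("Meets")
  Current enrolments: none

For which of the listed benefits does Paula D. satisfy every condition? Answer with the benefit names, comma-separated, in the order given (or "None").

Service from 8 Aug 2026 to Jun 25, 2027: 321 days.
Home Office Allowance — status full-time ✗ (requires seasonal or temporary) → not eligible.
AD&D Coverage — status full-time ✓ (not excluded); service 321 days < 5 years (≈1825 days) ✗ → not eligible.
401(k) Plan — status full-time ✓; service 321 days ≥ 4 weeks (≈28 days) ✓; dept Product ✗ → not eligible.
Transit Subsidy — status full-time ✗ (requires part-time or temporary) → not eligible.
Mental Health Benefit — status full-time ✓; service 321 days < 1 year (≈365 days) ✗ → not eligible.
Supplemental Life Insurance — status full-time ✓; service 321 days ≥ 60 days ✓; age 33 ≥ 18 ✓ → eligible.
Employee Assistance Program — status full-time ✓ (not excluded); service 321 days ≥ 60 days ✓; 45 hrs/wk ≥ 32 ✓; grade P6 ≥ P5 ✓; age 33 ≥ 18 ✓ → eligible.
Dependent Care FSA — status full-time ✓; service 321 days ≥ 8 weeks (≈56 days) ✓; rating 2 ≥ 2 ✓; grade P6 ≥ P4 ✓; site Omaha ✗ (not Pune, Austin, or Tulsa) → not eligible.
Paid Family Leave — status full-time ✓; service 321 days < 12 months (≈360 days) ✗ → not eligible.

Supplemental Life Insurance, Employee Assistance Program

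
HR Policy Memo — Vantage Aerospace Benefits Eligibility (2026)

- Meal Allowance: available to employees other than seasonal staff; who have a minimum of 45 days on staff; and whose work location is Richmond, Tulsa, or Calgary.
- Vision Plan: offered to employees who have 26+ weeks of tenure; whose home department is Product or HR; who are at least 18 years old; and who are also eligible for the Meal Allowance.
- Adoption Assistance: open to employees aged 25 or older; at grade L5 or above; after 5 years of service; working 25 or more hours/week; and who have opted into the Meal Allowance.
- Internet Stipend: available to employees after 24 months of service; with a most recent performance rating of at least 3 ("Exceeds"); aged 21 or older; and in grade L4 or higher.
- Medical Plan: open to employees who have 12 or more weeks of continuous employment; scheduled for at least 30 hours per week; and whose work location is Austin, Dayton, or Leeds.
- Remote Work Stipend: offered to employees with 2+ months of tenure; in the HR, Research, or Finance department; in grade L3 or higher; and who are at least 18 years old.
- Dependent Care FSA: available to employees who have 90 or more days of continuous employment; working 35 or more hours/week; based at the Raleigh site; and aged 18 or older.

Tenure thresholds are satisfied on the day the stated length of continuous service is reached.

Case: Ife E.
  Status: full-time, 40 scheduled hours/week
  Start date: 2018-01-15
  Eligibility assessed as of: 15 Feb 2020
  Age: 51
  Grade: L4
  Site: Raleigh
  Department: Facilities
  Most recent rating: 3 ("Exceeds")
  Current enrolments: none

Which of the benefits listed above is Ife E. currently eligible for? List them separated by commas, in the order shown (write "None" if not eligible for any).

Service from 2018-01-15 to 15 Feb 2020: 761 days.
Meal Allowance — status full-time ✓ (not excluded); service 761 days ≥ 45 days ✓; site Raleigh ✗ (not Richmond, Tulsa, or Calgary) → not eligible.
Vision Plan — service 761 days ≥ 26 weeks (≈182 days) ✓; dept Facilities ✗ → not eligible.
Adoption Assistance — age 51 ≥ 25 ✓; grade L4 < L5 ✗ → not eligible.
Internet Stipend — service 761 days ≥ 24 months (≈720 days) ✓; rating 3 ≥ 3 ✓; age 51 ≥ 21 ✓; grade L4 ≥ L4 ✓ → eligible.
Medical Plan — service 761 days ≥ 12 weeks (≈84 days) ✓; 40 hrs/wk ≥ 30 ✓; site Raleigh ✗ (not Austin, Dayton, or Leeds) → not eligible.
Remote Work Stipend — service 761 days ≥ 2 months (≈60 days) ✓; dept Facilities ✗ → not eligible.
Dependent Care FSA — service 761 days ≥ 90 days ✓; 40 hrs/wk ≥ 35 ✓; site Raleigh ✓; age 51 ≥ 18 ✓ → eligible.

Internet Stipend, Dependent Care FSA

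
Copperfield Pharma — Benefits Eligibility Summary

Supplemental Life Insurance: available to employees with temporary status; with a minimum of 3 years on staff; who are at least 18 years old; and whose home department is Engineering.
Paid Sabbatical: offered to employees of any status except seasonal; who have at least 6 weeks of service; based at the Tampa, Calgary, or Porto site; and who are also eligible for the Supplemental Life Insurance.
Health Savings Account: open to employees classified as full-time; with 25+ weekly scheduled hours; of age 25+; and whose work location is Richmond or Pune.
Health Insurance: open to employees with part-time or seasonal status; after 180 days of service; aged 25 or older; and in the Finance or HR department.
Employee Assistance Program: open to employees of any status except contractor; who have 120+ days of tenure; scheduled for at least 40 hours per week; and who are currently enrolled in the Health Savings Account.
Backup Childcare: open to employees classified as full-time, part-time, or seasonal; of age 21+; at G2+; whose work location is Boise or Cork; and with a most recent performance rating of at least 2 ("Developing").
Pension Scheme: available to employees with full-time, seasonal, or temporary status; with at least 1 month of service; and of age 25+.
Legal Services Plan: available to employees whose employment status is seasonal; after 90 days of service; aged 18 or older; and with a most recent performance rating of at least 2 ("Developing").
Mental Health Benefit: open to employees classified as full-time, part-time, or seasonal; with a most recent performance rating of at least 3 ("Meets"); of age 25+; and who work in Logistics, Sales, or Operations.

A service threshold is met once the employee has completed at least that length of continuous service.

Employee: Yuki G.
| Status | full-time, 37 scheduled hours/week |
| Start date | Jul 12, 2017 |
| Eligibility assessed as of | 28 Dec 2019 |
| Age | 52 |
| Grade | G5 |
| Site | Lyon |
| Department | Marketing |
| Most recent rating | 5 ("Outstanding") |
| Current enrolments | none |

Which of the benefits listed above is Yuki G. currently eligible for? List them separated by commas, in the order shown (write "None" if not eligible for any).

Service from Jul 12, 2017 to 28 Dec 2019: 899 days.
Supplemental Life Insurance — status full-time ✗ (requires temporary) → not eligible.
Paid Sabbatical — status full-time ✓ (not excluded); service 899 days ≥ 6 weeks (≈42 days) ✓; site Lyon ✗ (not Tampa, Calgary, or Porto) → not eligible.
Health Savings Account — status full-time ✓; 37 hrs/wk ≥ 25 ✓; age 52 ≥ 25 ✓; site Lyon ✗ (not Richmond or Pune) → not eligible.
Health Insurance — status full-time ✗ (requires part-time or seasonal) → not eligible.
Employee Assistance Program — status full-time ✓ (not excluded); service 899 days ≥ 120 days ✓; 37 hrs/wk < 40 ✗ → not eligible.
Backup Childcare — status full-time ✓; age 52 ≥ 21 ✓; grade G5 ≥ G2 ✓; site Lyon ✗ (not Boise or Cork) → not eligible.
Pension Scheme — status full-time ✓; service 899 days ≥ 1 month (≈30 days) ✓; age 52 ≥ 25 ✓ → eligible.
Legal Services Plan — status full-time ✗ (requires seasonal) → not eligible.
Mental Health Benefit — status full-time ✓; rating 5 ≥ 3 ✓; age 52 ≥ 25 ✓; dept Marketing ✗ → not eligible.

Pension Scheme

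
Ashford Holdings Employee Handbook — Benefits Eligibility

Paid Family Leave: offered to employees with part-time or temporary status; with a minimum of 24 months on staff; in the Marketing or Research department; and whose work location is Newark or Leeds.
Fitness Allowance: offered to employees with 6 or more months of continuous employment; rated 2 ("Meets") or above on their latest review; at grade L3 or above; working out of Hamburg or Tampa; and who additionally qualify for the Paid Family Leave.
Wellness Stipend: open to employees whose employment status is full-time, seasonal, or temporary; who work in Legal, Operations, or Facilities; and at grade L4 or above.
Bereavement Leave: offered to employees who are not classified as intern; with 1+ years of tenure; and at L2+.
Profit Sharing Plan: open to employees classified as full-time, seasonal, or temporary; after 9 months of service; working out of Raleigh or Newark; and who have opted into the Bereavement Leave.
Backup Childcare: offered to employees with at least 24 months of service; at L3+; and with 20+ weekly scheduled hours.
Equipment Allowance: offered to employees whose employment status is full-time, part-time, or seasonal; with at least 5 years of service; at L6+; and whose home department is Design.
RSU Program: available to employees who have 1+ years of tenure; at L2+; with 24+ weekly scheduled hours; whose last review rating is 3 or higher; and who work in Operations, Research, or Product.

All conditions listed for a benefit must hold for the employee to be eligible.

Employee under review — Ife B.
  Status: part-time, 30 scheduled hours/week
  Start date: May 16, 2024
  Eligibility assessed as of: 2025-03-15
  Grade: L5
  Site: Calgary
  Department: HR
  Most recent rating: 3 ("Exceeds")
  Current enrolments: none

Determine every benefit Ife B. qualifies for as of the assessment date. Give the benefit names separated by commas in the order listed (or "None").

Service from May 16, 2024 to 2025-03-15: 303 days.
Paid Family Leave — status part-time ✓; service 303 days < 24 months (≈720 days) ✗ → not eligible.
Fitness Allowance — service 303 days ≥ 6 months (≈180 days) ✓; rating 3 ≥ 2 ✓; grade L5 ≥ L3 ✓; site Calgary ✗ (not Hamburg or Tampa) → not eligible.
Wellness Stipend — status part-time ✗ (requires full-time, seasonal, or temporary) → not eligible.
Bereavement Leave — status part-time ✓ (not excluded); service 303 days < 1 year (≈365 days) ✗ → not eligible.
Profit Sharing Plan — status part-time ✗ (requires full-time, seasonal, or temporary) → not eligible.
Backup Childcare — service 303 days < 24 months (≈720 days) ✗ → not eligible.
Equipment Allowance — status part-time ✓; service 303 days < 5 years (≈1825 days) ✗ → not eligible.
RSU Program — service 303 days < 1 year (≈365 days) ✗ → not eligible.

None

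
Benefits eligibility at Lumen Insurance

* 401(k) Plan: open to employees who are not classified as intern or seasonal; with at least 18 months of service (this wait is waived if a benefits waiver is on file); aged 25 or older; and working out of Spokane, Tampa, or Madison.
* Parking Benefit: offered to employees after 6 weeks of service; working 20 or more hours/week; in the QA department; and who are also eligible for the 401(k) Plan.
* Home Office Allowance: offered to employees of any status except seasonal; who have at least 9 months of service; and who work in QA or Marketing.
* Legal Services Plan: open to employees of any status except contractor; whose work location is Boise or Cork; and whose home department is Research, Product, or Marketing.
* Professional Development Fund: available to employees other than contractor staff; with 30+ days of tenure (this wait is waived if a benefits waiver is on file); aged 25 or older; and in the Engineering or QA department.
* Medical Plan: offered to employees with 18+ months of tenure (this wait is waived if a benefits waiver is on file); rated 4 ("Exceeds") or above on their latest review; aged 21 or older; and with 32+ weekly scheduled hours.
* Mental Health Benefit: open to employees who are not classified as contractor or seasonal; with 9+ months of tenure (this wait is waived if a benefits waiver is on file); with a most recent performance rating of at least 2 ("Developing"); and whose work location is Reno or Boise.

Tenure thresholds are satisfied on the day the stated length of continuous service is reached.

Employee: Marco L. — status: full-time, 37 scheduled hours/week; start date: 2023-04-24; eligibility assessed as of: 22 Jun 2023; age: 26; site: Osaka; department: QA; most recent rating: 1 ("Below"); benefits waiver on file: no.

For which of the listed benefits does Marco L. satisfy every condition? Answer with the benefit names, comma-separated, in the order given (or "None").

Service from 2023-04-24 to 22 Jun 2023: 59 days.
401(k) Plan — status full-time ✓ (not excluded); no waiver, service 59 days < 18 months (≈540 days) ✗ → not eligible.
Parking Benefit — service 59 days ≥ 6 weeks (≈42 days) ✓; 37 hrs/wk ≥ 20 ✓; dept QA ✓; not eligible for 401(k) Plan ✗ → not eligible.
Home Office Allowance — status full-time ✓ (not excluded); service 59 days < 9 months (≈270 days) ✗ → not eligible.
Legal Services Plan — status full-time ✓ (not excluded); site Osaka ✗ (not Boise or Cork) → not eligible.
Professional Development Fund — status full-time ✓ (not excluded); no waiver, service 59 days ≥ 30 days ✓; age 26 ≥ 25 ✓; dept QA ✓ → eligible.
Medical Plan — no waiver, service 59 days < 18 months (≈540 days) ✗ → not eligible.
Mental Health Benefit — status full-time ✓ (not excluded); no waiver, service 59 days < 9 months (≈270 days) ✗ → not eligible.

Professional Development Fund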